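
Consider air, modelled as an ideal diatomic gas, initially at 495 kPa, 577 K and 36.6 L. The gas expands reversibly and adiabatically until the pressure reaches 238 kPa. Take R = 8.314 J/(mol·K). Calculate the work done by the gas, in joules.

8550 J

n = P₁V₁/(RT₁) = 495×36.6/(8.314×577) = 3.78 mol.
Adiabatic: T₂/T₁ = (P₂/P₁)^((γ−1)/γ) ⇒ T₂ = 577×(0.481)^0.286 = 468 K; V₂ = 61.8 L.
ΔU = nCvΔT = 3.78×20.8×(468−577) = -8550 J.
Q = 0 for an adiabatic process, so W = −ΔU = 8550 J.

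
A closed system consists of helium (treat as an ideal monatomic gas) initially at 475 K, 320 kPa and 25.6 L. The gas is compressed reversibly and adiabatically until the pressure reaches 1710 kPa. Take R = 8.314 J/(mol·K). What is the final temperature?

Adiabatic: T₂/T₁ = (P₂/P₁)^((γ−1)/γ) ⇒ T₂ = 475×(5.34)^0.400 = 929 K; V₂ = 9.37 L.

929 K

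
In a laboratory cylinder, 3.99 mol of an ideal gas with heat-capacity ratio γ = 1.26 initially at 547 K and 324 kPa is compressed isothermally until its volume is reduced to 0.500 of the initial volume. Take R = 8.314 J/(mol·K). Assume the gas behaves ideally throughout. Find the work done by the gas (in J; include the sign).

-12600 J

V₁ = nRT₁/P₁ = 3.99×8.314×547/324 = 56.0 L.
Isothermal: T stays 547 K; PV = const ⇒ V₂ = 28.0 L, P₂ = 648 kPa.
W = nRT ln(V₂/V₁) = 3.99×8.314×547×ln(0.500) = -12600 J.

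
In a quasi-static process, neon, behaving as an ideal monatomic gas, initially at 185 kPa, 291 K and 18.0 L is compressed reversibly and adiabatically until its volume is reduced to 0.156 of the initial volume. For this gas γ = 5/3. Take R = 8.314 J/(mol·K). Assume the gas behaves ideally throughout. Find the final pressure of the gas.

4090 kPa

Adiabatic: TV^(γ−1) = const ⇒ T₂ = 291×(6.41)^0.667 = 1000 K; PV^γ = const ⇒ P₂ = 4090 kPa.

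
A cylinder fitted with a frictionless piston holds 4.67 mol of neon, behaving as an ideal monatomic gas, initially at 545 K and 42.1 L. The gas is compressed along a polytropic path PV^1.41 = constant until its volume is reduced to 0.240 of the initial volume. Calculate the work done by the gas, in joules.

P₁ = nRT₁/V₁ = 4.67×8.314×545/42.1 = 503 kPa.
Polytropic n=1.41: T₂ = T₁(V₁/V₂)^(n−1) = 545×(4.17)^0.41 = 978 K; P₂ = P₁(V₁/V₂)^n = 3760 kPa.
W = (P₁V₁−P₂V₂)/(n−1) = (503×42.1−3760×10.1)/0.41 = -41000 J.

-41000 J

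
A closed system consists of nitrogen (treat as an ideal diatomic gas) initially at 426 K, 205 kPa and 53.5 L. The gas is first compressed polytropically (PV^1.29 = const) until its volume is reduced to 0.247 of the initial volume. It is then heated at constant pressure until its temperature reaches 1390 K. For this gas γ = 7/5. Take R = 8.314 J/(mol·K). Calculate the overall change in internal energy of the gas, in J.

n = P₁V₁/(RT₁) = 205×53.5/(8.314×426) = 3.10 mol.
Step 1 — Polytropic n=1.29: T₂ = T₁(V₁/V₂)^(n−1) = 426×(4.05)^0.29 = 639 K; P₂ = P₁(V₁/V₂)^n = 1250 kPa.
W = (P₁V₁−P₂V₂)/(n−1) = (205×53.5−1250×13.2)/0.29 = -18900 J.
ΔU = nCvΔT = 3.10×20.8×(639−426) = 13700 J.
Q = ΔU + W = -5200 J.
State after step 1: P = 1250 kPa, V = 13.2 L, T = 639 K.
Step 2 — Isobaric: P stays 1250 kPa; V/T = const ⇒ T₂ = 1390 K, V₂ = 28.7 L.
W = PΔV = 1250×(28.7−13.2) kPa·L = 19300 J.
ΔU = nCvΔT = 3.10×20.8×(1390−639) = 48300 J.
Q = ΔU + W = nCpΔT = 67700 J.
Net over both steps: W = 421 J, Q = 62500 J, ΔU = 62000 J.

62000 J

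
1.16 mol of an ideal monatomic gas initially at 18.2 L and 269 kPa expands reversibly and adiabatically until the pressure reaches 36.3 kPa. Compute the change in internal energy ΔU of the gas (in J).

T₁ = P₁V₁/(nR) = 269×18.2/(1.16×8.314) = 508 K.
Adiabatic: T₂/T₁ = (P₂/P₁)^((γ−1)/γ) ⇒ T₂ = 508×(0.135)^0.400 = 228 K; V₂ = 60.5 L.
For an ideal gas ΔU = nCvΔT with Cv = (3/2)R = 12.5 J/(mol·K).
ΔU = 1.16×12.5×(228−508) = -4050 J.

-4050 J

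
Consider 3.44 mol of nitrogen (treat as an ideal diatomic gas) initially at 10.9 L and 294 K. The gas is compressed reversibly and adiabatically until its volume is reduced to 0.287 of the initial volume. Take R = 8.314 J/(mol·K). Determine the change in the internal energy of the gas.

13600 J

P₁ = nRT₁/V₁ = 3.44×8.314×294/10.9 = 771 kPa.
Adiabatic: TV^(γ−1) = const ⇒ T₂ = 294×(3.48)^0.400 = 484 K; PV^γ = const ⇒ P₂ = 4430 kPa.
For an ideal gas ΔU = nCvΔT with Cv = (5/2)R = 20.8 J/(mol·K).
ΔU = 3.44×20.8×(484−294) = 13600 J.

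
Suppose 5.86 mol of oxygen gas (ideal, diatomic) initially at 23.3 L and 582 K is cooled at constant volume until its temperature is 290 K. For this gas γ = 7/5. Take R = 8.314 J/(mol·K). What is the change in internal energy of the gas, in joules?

-35600 J

P₁ = nRT₁/V₁ = 5.86×8.314×582/23.3 = 1220 kPa.
Isochoric: V stays 23.3 L; P/T = const ⇒ T₂ = 290 K, P₂ = 606 kPa.
For an ideal gas ΔU = nCvΔT with Cv = (5/2)R = 20.8 J/(mol·K).
ΔU = 5.86×20.8×(290−582) = -35600 J.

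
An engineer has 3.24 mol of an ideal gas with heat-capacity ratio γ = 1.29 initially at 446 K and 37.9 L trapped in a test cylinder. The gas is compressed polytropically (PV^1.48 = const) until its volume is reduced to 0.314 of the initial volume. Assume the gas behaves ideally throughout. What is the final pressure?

P₁ = nRT₁/V₁ = 3.24×8.314×446/37.9 = 317 kPa.
Polytropic n=1.48: T₂ = T₁(V₁/V₂)^(n−1) = 446×(3.18)^0.48 = 778 K; P₂ = P₁(V₁/V₂)^n = 1760 kPa.

1760 kPa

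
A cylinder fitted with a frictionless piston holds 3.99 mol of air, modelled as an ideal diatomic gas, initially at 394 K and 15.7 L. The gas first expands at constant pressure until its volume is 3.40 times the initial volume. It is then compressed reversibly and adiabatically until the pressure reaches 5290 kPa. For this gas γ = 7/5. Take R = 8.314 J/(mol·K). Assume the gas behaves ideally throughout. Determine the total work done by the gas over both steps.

-46000 J

P₁ = nRT₁/V₁ = 3.99×8.314×394/15.7 = 832 kPa.
Step 1 — Isobaric: P stays 832 kPa; V/T = const ⇒ T₂ = 1340 K, V₂ = 53.4 L.
W = PΔV = 832×(53.4−15.7) kPa·L = 31400 J.
ΔU = nCvΔT = 3.99×20.8×(1340−394) = 78400 J.
Q = ΔU + W = nCpΔT = 110000 J.
State after step 1: P = 832 kPa, V = 53.4 L, T = 1340 K.
Step 2 — Adiabatic: T₂/T₁ = (P₂/P₁)^((γ−1)/γ) ⇒ T₂ = 1340×(6.35)^0.286 = 2270 K; V₂ = 14.2 L.
ΔU = nCvΔT = 3.99×20.8×(2270−1340) = 77300 J.
Q = 0 for an adiabatic process, so W = −ΔU = -77300 J.
Net over both steps: W = -46000 J, Q = 110000 J, ΔU = 156000 J.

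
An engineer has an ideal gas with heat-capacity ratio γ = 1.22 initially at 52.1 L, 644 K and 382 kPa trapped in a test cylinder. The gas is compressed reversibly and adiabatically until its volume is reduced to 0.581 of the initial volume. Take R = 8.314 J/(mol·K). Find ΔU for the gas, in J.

11500 J

n = P₁V₁/(RT₁) = 382×52.1/(8.314×644) = 3.72 mol.
Adiabatic: TV^(γ−1) = const ⇒ T₂ = 644×(1.72)^0.220 = 726 K; PV^γ = const ⇒ P₂ = 741 kPa.
For an ideal gas ΔU = nCvΔT with Cv = R/(γ−1) = 37.8 J/(mol·K).
ΔU = 3.72×37.8×(726−644) = 11500 J.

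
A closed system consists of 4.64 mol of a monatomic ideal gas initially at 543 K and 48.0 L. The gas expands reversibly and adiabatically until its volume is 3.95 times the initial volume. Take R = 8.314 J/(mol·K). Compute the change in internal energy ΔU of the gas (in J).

P₁ = nRT₁/V₁ = 4.64×8.314×543/48.0 = 436 kPa.
Adiabatic: TV^(γ−1) = const ⇒ T₂ = 543×(0.253)^0.667 = 217 K; PV^γ = const ⇒ P₂ = 44.2 kPa.
For an ideal gas ΔU = nCvΔT with Cv = (3/2)R = 12.5 J/(mol·K).
ΔU = 4.64×12.5×(217−543) = -18800 J.

-18800 J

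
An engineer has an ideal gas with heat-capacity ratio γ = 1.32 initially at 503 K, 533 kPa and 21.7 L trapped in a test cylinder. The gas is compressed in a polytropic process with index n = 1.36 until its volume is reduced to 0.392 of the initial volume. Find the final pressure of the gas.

1900 kPa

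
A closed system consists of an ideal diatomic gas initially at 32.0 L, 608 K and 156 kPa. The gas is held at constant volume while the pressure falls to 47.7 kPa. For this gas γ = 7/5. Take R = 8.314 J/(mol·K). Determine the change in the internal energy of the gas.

-8660 J

n = P₁V₁/(RT₁) = 156×32.0/(8.314×608) = 0.988 mol.
Isochoric: V stays 32.0 L; P/T = const ⇒ T₂ = 186 K, P₂ = 47.7 kPa.
For an ideal gas ΔU = nCvΔT with Cv = (5/2)R = 20.8 J/(mol·K).
ΔU = 0.988×20.8×(186−608) = -8660 J.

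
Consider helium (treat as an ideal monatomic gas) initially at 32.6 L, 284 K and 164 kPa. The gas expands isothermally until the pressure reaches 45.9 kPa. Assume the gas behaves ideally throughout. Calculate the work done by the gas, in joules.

6810 J

n = P₁V₁/(RT₁) = 164×32.6/(8.314×284) = 2.26 mol.
Isothermal: T stays 284 K; PV = const ⇒ V₂ = 116 L, P₂ = 45.9 kPa.
W = nRT ln(V₂/V₁) = 2.26×8.314×284×ln(3.57) = 6810 J.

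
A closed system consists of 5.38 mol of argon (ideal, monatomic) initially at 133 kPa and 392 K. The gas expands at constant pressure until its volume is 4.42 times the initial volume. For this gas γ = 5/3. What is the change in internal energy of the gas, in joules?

89900 J

V₁ = nRT₁/P₁ = 5.38×8.314×392/133 = 132 L.
Isobaric: P stays 133 kPa; V/T = const ⇒ T₂ = 1730 K, V₂ = 583 L.
For an ideal gas ΔU = nCvΔT with Cv = (3/2)R = 12.5 J/(mol·K).
ΔU = 5.38×12.5×(1730−392) = 89900 J.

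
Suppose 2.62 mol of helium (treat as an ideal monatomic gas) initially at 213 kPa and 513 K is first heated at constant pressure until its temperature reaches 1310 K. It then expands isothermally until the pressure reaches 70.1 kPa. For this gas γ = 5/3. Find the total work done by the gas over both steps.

49100 J

V₁ = nRT₁/P₁ = 2.62×8.314×513/213 = 52.5 L.
Step 1 — Isobaric: P stays 213 kPa; V/T = const ⇒ T₂ = 1310 K, V₂ = 134 L.
W = PΔV = 213×(134−52.5) kPa·L = 17400 J.
ΔU = nCvΔT = 2.62×12.5×(1310−513) = 26000 J.
Q = ΔU + W = nCpΔT = 43400 J.
State after step 1: P = 213 kPa, V = 134 L, T = 1310 K.
Step 2 — Isothermal: T stays 1310 K; PV = const ⇒ V₂ = 407 L, P₂ = 70.1 kPa.
ΔU = 0 (ideal gas, T constant).
W = nRT ln(V₂/V₁) = 2.62×8.314×1310×ln(3.04) = 31700 J.
Q = ΔU + W = 31700 J.
Net over both steps: W = 49100 J, Q = 75100 J, ΔU = 26000 J.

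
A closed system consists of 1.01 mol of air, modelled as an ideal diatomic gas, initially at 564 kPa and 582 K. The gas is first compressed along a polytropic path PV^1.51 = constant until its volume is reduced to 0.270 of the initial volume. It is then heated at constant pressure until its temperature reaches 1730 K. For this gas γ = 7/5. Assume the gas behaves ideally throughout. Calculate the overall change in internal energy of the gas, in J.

24100 J

V₁ = nRT₁/P₁ = 1.01×8.314×582/564 = 8.67 L.
Step 1 — Polytropic n=1.51: T₂ = T₁(V₁/V₂)^(n−1) = 582×(3.70)^0.51 = 1130 K; P₂ = P₁(V₁/V₂)^n = 4070 kPa.
W = (P₁V₁−P₂V₂)/(n−1) = (564×8.67−4070×2.34)/0.51 = -9100 J.
ΔU = nCvΔT = 1.01×20.8×(1130−582) = 11600 J.
Q = ΔU + W = 2500 J.
State after step 1: P = 4070 kPa, V = 2.34 L, T = 1130 K.
Step 2 — Isobaric: P stays 4070 kPa; V/T = const ⇒ T₂ = 1730 K, V₂ = 3.57 L.
W = PΔV = 4070×(3.57−2.34) kPa·L = 5000 J.
ΔU = nCvΔT = 1.01×20.8×(1730−1130) = 12500 J.
Q = ΔU + W = nCpΔT = 17500 J.
Net over both steps: W = -4100 J, Q = 20000 J, ΔU = 24100 J.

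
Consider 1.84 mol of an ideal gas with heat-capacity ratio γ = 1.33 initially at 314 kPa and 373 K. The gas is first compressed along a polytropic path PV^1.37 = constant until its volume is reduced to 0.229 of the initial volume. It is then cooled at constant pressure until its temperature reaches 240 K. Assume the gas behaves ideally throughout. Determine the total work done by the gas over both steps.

V₁ = nRT₁/P₁ = 1.84×8.314×373/314 = 18.2 L.
Step 1 — Polytropic n=1.37: T₂ = T₁(V₁/V₂)^(n−1) = 373×(4.37)^0.37 = 644 K; P₂ = P₁(V₁/V₂)^n = 2370 kPa.
W = (P₁V₁−P₂V₂)/(n−1) = (314×18.2−2370×4.16)/0.37 = -11200 J.
ΔU = nCvΔT = 1.84×25.2×(644−373) = 12500 J.
Q = ΔU + W = 1360 J.
State after step 1: P = 2370 kPa, V = 4.16 L, T = 644 K.
Step 2 — Isobaric: P stays 2370 kPa; V/T = const ⇒ T₂ = 240 K, V₂ = 1.55 L.
W = PΔV = 2370×(1.55−4.16) kPa·L = -6170 J.
ΔU = nCvΔT = 1.84×25.2×(240−644) = -18700 J.
Q = ΔU + W = nCpΔT = -24900 J.
Net over both steps: W = -17400 J, Q = -23500 J, ΔU = -6170 J.

-17400 J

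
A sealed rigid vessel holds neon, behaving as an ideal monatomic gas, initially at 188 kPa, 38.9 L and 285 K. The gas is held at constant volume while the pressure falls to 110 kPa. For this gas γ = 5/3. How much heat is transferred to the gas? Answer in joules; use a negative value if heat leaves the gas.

-4550 J

n = P₁V₁/(RT₁) = 188×38.9/(8.314×285) = 3.09 mol.
Isochoric: V stays 38.9 L; P/T = const ⇒ T₂ = 167 K, P₂ = 110 kPa.
W = 0 (no volume change).
ΔU = nCvΔT = 3.09×12.5×(167−285) = -4550 J.
Q = ΔU = -4550 J.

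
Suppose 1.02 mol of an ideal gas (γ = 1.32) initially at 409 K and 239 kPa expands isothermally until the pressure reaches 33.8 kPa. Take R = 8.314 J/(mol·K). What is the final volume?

V₁ = nRT₁/P₁ = 1.02×8.314×409/239 = 14.5 L.
Isothermal: T stays 409 K; PV = const ⇒ V₂ = 103 L, P₂ = 33.8 kPa.

103 L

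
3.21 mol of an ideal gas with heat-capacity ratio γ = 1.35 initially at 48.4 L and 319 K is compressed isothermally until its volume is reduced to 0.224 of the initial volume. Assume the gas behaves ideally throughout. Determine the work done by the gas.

P₁ = nRT₁/V₁ = 3.21×8.314×319/48.4 = 176 kPa.
Isothermal: T stays 319 K; PV = const ⇒ V₂ = 10.8 L, P₂ = 785 kPa.
W = nRT ln(V₂/V₁) = 3.21×8.314×319×ln(0.224) = -12700 J.

-12700 J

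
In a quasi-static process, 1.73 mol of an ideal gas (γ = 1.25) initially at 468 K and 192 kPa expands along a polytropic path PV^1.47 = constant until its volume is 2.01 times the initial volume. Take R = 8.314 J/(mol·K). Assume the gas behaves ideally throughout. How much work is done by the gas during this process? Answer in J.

4010 J

V₁ = nRT₁/P₁ = 1.73×8.314×468/192 = 35.1 L.
Polytropic n=1.47: T₂ = T₁(V₁/V₂)^(n−1) = 468×(0.498)^0.47 = 337 K; P₂ = P₁(V₁/V₂)^n = 68.8 kPa.
W = (P₁V₁−P₂V₂)/(n−1) = (192×35.1−68.8×70.5)/0.47 = 4010 J.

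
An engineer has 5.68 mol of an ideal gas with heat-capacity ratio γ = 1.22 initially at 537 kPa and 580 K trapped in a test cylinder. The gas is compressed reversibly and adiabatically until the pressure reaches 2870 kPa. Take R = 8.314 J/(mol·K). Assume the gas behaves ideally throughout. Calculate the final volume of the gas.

V₁ = nRT₁/P₁ = 5.68×8.314×580/537 = 51.0 L.
Adiabatic: T₂/T₁ = (P₂/P₁)^((γ−1)/γ) ⇒ T₂ = 580×(5.34)^0.180 = 785 K; V₂ = 12.9 L.

12.9 L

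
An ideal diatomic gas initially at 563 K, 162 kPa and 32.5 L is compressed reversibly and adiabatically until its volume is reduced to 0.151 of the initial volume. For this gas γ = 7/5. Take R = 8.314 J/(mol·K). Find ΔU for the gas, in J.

14900 J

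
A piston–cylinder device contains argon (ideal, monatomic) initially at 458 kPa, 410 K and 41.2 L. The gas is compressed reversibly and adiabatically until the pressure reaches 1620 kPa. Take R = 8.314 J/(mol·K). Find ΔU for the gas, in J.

n = P₁V₁/(RT₁) = 458×41.2/(8.314×410) = 5.54 mol.
Adiabatic: T₂/T₁ = (P₂/P₁)^((γ−1)/γ) ⇒ T₂ = 410×(3.54)^0.400 = 680 K; V₂ = 19.3 L.
For an ideal gas ΔU = nCvΔT with Cv = (3/2)R = 12.5 J/(mol·K).
ΔU = 5.54×12.5×(680−410) = 18600 J.

18600 J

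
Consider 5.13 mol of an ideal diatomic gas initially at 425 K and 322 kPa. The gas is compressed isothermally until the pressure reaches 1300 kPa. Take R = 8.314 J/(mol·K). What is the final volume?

V₁ = nRT₁/P₁ = 5.13×8.314×425/322 = 56.3 L.
Isothermal: T stays 425 K; PV = const ⇒ V₂ = 13.9 L, P₂ = 1300 kPa.

13.9 L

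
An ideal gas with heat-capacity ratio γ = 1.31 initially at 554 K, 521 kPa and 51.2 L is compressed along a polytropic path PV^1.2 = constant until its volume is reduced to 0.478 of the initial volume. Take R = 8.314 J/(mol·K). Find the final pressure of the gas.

1260 kPa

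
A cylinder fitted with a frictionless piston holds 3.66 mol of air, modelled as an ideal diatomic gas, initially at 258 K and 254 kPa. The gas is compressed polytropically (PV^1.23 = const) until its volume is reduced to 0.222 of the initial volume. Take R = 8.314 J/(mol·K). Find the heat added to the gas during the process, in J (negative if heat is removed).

V₁ = nRT₁/P₁ = 3.66×8.314×258/254 = 30.9 L.
Polytropic n=1.23: T₂ = T₁(V₁/V₂)^(n−1) = 258×(4.50)^0.23 = 365 K; P₂ = P₁(V₁/V₂)^n = 1620 kPa.
W = (P₁V₁−P₂V₂)/(n−1) = (254×30.9−1620×6.86)/0.23 = -14100 J.
ΔU = nCvΔT = 3.66×20.8×(365−258) = 8120 J.
Q = ΔU + W = -6000 J.

-6000 J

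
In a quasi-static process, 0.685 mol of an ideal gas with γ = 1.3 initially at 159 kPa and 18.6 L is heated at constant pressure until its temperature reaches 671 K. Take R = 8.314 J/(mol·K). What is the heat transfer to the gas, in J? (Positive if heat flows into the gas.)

T₁ = P₁V₁/(nR) = 159×18.6/(0.685×8.314) = 519 K.
Isobaric: P stays 159 kPa; V/T = const ⇒ T₂ = 671 K, V₂ = 24.0 L.
W = PΔV = 159×(24.0−18.6) kPa·L = 864 J.
ΔU = nCvΔT = 0.685×27.7×(671−519) = 2880 J.
Q = ΔU + W = nCpΔT = 3740 J.

3740 J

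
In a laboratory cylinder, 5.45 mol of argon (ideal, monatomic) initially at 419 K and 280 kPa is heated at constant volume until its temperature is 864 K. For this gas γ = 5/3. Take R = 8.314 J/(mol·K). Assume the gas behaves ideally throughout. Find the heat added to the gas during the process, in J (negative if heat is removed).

30200 J

V₁ = nRT₁/P₁ = 5.45×8.314×419/280 = 67.8 L.
Isochoric: V stays 67.8 L; P/T = const ⇒ T₂ = 864 K, P₂ = 577 kPa.
W = 0 (no volume change).
ΔU = nCvΔT = 5.45×12.5×(864−419) = 30200 J.
Q = ΔU = 30200 J.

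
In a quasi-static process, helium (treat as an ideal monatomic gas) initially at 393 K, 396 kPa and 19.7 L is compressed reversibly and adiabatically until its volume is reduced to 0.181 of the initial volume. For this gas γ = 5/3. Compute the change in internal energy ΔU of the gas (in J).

n = P₁V₁/(RT₁) = 396×19.7/(8.314×393) = 2.39 mol.
Adiabatic: TV^(γ−1) = const ⇒ T₂ = 393×(5.52)^0.667 = 1230 K; PV^γ = const ⇒ P₂ = 6840 kPa.
For an ideal gas ΔU = nCvΔT with Cv = (3/2)R = 12.5 J/(mol·K).
ΔU = 2.39×12.5×(1230−393) = 24900 J.

24900 J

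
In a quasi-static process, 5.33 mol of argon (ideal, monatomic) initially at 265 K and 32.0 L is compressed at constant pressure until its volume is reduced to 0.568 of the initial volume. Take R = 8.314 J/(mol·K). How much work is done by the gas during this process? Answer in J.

P₁ = nRT₁/V₁ = 5.33×8.314×265/32.0 = 367 kPa.
Isobaric: P stays 367 kPa; V/T = const ⇒ T₂ = 151 K, V₂ = 18.2 L.
W = PΔV = 367×(18.2−32.0) kPa·L = -5070 J.

-5070 J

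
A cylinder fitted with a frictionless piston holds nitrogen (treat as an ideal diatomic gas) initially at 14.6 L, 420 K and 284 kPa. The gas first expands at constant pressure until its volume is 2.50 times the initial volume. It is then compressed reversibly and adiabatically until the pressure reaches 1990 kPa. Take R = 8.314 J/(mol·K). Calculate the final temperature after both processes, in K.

1830 K

n = P₁V₁/(RT₁) = 284×14.6/(8.314×420) = 1.19 mol.
Step 1 — Isobaric: P stays 284 kPa; V/T = const ⇒ T₂ = 1050 K, V₂ = 36.5 L.
W = PΔV = 284×(36.5−14.6) kPa·L = 6220 J.
ΔU = nCvΔT = 1.19×20.8×(1050−420) = 15500 J.
Q = ΔU + W = nCpΔT = 21800 J.
State after step 1: P = 284 kPa, V = 36.5 L, T = 1050 K.
Step 2 — Adiabatic: T₂/T₁ = (P₂/P₁)^((γ−1)/γ) ⇒ T₂ = 1050×(7.01)^0.286 = 1830 K; V₂ = 9.09 L.
ΔU = nCvΔT = 1.19×20.8×(1830−1050) = 19300 J.
Q = 0 for an adiabatic process, so W = −ΔU = -19300 J.
Net over both steps: W = -13100 J, Q = 21800 J, ΔU = 34800 J.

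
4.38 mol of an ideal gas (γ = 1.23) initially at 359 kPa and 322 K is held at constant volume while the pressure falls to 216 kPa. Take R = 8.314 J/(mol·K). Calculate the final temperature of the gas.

194 K

V₁ = nRT₁/P₁ = 4.38×8.314×322/359 = 32.7 L.
Isochoric: V stays 32.7 L; P/T = const ⇒ T₂ = 194 K, P₂ = 216 kPa.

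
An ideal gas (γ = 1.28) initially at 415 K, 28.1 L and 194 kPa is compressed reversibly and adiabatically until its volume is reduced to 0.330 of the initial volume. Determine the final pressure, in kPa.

Adiabatic: TV^(γ−1) = const ⇒ T₂ = 415×(3.03)^0.280 = 566 K; PV^γ = const ⇒ P₂ = 802 kPa.

802 kPa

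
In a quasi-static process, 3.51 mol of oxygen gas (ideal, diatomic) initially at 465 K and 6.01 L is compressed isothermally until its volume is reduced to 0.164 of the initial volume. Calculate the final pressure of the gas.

13800 kPa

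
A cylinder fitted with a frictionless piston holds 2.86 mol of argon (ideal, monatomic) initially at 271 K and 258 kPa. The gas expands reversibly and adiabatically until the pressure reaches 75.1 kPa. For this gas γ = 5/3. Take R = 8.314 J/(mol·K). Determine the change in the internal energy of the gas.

V₁ = nRT₁/P₁ = 2.86×8.314×271/258 = 25.0 L.
Adiabatic: T₂/T₁ = (P₂/P₁)^((γ−1)/γ) ⇒ T₂ = 271×(0.291)^0.400 = 165 K; V₂ = 52.4 L.
For an ideal gas ΔU = nCvΔT with Cv = (3/2)R = 12.5 J/(mol·K).
ΔU = 2.86×12.5×(165−271) = -3770 J.

-3770 J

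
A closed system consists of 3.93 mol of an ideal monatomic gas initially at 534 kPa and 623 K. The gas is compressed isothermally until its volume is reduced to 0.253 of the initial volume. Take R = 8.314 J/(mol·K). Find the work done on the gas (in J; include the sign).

28000 J

V₁ = nRT₁/P₁ = 3.93×8.314×623/534 = 38.1 L.
Isothermal: T stays 623 K; PV = const ⇒ V₂ = 9.64 L, P₂ = 2110 kPa.
W = nRT ln(V₂/V₁) = 3.93×8.314×623×ln(0.253) = -28000 J.
Work done on the gas = −W_by = 28000 J.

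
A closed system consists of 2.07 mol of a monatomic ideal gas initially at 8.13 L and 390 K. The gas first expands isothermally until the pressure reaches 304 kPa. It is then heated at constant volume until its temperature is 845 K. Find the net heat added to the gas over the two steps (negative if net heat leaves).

P₁ = nRT₁/V₁ = 2.07×8.314×390/8.13 = 826 kPa.
Step 1 — Isothermal: T stays 390 K; PV = const ⇒ V₂ = 22.1 L, P₂ = 304 kPa.
ΔU = 0 (ideal gas, T constant).
W = nRT ln(V₂/V₁) = 2.07×8.314×390×ln(2.72) = 6710 J.
Q = ΔU + W = 6710 J.
State after step 1: P = 304 kPa, V = 22.1 L, T = 390 K.
Step 2 — Isochoric: V stays 22.1 L; P/T = const ⇒ T₂ = 845 K, P₂ = 659 kPa.
W = 0 (no volume change).
ΔU = nCvΔT = 2.07×12.5×(845−390) = 11700 J.
Q = ΔU = 11700 J.
Net over both steps: W = 6710 J, Q = 18500 J, ΔU = 11700 J.

18500 J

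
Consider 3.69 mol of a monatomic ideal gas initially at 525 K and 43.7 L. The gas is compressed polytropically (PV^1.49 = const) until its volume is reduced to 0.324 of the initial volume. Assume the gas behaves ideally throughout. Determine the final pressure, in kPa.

1980 kPa

P₁ = nRT₁/V₁ = 3.69×8.314×525/43.7 = 369 kPa.
Polytropic n=1.49: T₂ = T₁(V₁/V₂)^(n−1) = 525×(3.09)^0.49 = 912 K; P₂ = P₁(V₁/V₂)^n = 1980 kPa.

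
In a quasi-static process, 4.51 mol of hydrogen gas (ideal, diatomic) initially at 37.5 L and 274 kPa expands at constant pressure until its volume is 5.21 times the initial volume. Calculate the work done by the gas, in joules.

43300 J

T₁ = P₁V₁/(nR) = 274×37.5/(4.51×8.314) = 274 K.
Isobaric: P stays 274 kPa; V/T = const ⇒ T₂ = 1430 K, V₂ = 195 L.
W = PΔV = 274×(195−37.5) kPa·L = 43300 J.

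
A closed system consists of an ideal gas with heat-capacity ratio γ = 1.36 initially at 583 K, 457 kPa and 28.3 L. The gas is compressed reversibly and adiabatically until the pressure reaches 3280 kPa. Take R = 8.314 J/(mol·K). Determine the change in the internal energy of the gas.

n = P₁V₁/(RT₁) = 457×28.3/(8.314×583) = 2.67 mol.
Adiabatic: T₂/T₁ = (P₂/P₁)^((γ−1)/γ) ⇒ T₂ = 583×(7.18)^0.265 = 982 K; V₂ = 6.64 L.
For an ideal gas ΔU = nCvΔT with Cv = R/(γ−1) = 23.1 J/(mol·K).
ΔU = 2.67×23.1×(982−583) = 24600 J.

24600 J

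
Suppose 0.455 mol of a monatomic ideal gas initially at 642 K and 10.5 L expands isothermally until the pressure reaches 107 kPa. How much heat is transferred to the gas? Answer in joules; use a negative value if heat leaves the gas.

1870 J

P₁ = nRT₁/V₁ = 0.455×8.314×642/10.5 = 231 kPa.
Isothermal: T stays 642 K; PV = const ⇒ V₂ = 22.7 L, P₂ = 107 kPa.
ΔU = 0 (ideal gas, T constant).
W = nRT ln(V₂/V₁) = 0.455×8.314×642×ln(2.16) = 1870 J.
Q = ΔU + W = 1870 J.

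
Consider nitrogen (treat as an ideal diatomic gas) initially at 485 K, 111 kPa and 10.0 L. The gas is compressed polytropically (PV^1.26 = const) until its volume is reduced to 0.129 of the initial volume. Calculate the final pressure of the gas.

1470 kPa

Polytropic n=1.26: T₂ = T₁(V₁/V₂)^(n−1) = 485×(7.75)^0.26 = 826 K; P₂ = P₁(V₁/V₂)^n = 1470 kPa.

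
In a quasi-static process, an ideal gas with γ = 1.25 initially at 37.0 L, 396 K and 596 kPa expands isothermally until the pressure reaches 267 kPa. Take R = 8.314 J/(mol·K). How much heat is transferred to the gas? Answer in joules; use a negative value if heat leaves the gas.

17700 J

n = P₁V₁/(RT₁) = 596×37.0/(8.314×396) = 6.70 mol.
Isothermal: T stays 396 K; PV = const ⇒ V₂ = 82.6 L, P₂ = 267 kPa.
ΔU = 0 (ideal gas, T constant).
W = nRT ln(V₂/V₁) = 6.70×8.314×396×ln(2.23) = 17700 J.
Q = ΔU + W = 17700 J.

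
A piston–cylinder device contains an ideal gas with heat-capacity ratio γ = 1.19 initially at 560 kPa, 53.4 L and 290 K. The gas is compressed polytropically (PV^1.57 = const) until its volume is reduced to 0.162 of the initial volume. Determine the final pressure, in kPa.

9760 kPa

Polytropic n=1.57: T₂ = T₁(V₁/V₂)^(n−1) = 290×(6.17)^0.57 = 818 K; P₂ = P₁(V₁/V₂)^n = 9760 kPa.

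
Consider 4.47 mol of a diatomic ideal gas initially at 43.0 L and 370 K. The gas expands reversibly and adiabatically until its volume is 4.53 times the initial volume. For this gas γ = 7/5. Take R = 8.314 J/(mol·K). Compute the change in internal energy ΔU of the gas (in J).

-15600 J

P₁ = nRT₁/V₁ = 4.47×8.314×370/43.0 = 320 kPa.
Adiabatic: TV^(γ−1) = const ⇒ T₂ = 370×(0.221)^0.400 = 202 K; PV^γ = const ⇒ P₂ = 38.6 kPa.
For an ideal gas ΔU = nCvΔT with Cv = (5/2)R = 20.8 J/(mol·K).
ΔU = 4.47×20.8×(202−370) = -15600 J.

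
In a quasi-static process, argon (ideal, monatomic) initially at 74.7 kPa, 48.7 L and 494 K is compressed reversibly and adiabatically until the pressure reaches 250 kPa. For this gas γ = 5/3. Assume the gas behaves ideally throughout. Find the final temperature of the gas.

801 K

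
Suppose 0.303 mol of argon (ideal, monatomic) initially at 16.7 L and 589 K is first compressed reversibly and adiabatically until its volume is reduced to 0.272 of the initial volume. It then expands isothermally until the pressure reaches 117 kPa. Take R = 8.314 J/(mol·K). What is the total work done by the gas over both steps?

3620 J

P₁ = nRT₁/V₁ = 0.303×8.314×589/16.7 = 88.8 kPa.
Step 1 — Adiabatic: TV^(γ−1) = const ⇒ T₂ = 589×(3.68)^0.667 = 1400 K; PV^γ = const ⇒ P₂ = 778 kPa.
ΔU = nCvΔT = 0.303×12.5×(1400−589) = 3080 J.
Q = 0 for an adiabatic process, so W = −ΔU = -3080 J.
State after step 1: P = 778 kPa, V = 4.54 L, T = 1400 K.
Step 2 — Isothermal: T stays 1400 K; PV = const ⇒ V₂ = 30.2 L, P₂ = 117 kPa.
ΔU = 0 (ideal gas, T constant).
W = nRT ln(V₂/V₁) = 0.303×8.314×1400×ln(6.65) = 6700 J.
Q = ΔU + W = 6700 J.
Net over both steps: W = 3620 J, Q = 6700 J, ΔU = 3080 J.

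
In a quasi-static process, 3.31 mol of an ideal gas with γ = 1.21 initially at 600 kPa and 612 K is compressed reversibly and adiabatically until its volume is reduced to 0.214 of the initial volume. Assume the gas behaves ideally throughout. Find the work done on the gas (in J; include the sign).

V₁ = nRT₁/P₁ = 3.31×8.314×612/600 = 28.1 L.
Adiabatic: TV^(γ−1) = const ⇒ T₂ = 612×(4.67)^0.210 = 846 K; PV^γ = const ⇒ P₂ = 3880 kPa.
ΔU = nCvΔT = 3.31×39.6×(846−612) = 30700 J.
Q = 0 for an adiabatic process, so W = −ΔU = -30700 J.
Work done on the gas = −W_by = 30700 J.

30700 J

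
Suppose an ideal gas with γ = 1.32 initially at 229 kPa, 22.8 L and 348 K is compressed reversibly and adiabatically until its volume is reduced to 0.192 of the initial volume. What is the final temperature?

590 K

Adiabatic: TV^(γ−1) = const ⇒ T₂ = 348×(5.21)^0.320 = 590 K; PV^γ = const ⇒ P₂ = 2020 kPa.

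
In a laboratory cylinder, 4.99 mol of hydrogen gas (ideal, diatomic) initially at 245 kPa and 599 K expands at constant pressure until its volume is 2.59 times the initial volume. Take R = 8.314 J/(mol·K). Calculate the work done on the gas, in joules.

V₁ = nRT₁/P₁ = 4.99×8.314×599/245 = 101 L.
Isobaric: P stays 245 kPa; V/T = const ⇒ T₂ = 1550 K, V₂ = 263 L.
W = PΔV = 245×(263−101) kPa·L = 39500 J.
Work done on the gas = −W_by = -39500 J.

-39500 J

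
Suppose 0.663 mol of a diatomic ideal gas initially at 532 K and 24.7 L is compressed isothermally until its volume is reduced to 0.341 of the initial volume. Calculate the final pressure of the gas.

P₁ = nRT₁/V₁ = 0.663×8.314×532/24.7 = 119 kPa.
Isothermal: T stays 532 K; PV = const ⇒ V₂ = 8.42 L, P₂ = 348 kPa.

348 kPa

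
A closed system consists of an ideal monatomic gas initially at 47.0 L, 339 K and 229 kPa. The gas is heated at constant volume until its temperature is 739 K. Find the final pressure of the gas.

499 kPa

Isochoric: V stays 47.0 L; P/T = const ⇒ T₂ = 739 K, P₂ = 499 kPa.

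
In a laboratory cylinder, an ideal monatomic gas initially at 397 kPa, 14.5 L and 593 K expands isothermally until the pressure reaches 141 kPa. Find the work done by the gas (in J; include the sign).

n = P₁V₁/(RT₁) = 397×14.5/(8.314×593) = 1.17 mol.
Isothermal: T stays 593 K; PV = const ⇒ V₂ = 40.8 L, P₂ = 141 kPa.
W = nRT ln(V₂/V₁) = 1.17×8.314×593×ln(2.82) = 5960 J.

5960 J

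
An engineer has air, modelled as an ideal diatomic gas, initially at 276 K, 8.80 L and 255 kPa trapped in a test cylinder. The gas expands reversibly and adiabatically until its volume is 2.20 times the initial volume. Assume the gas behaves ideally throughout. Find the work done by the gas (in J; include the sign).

n = P₁V₁/(RT₁) = 255×8.80/(8.314×276) = 0.978 mol.
Adiabatic: TV^(γ−1) = const ⇒ T₂ = 276×(0.455)^0.400 = 201 K; PV^γ = const ⇒ P₂ = 84.6 kPa.
ΔU = nCvΔT = 0.978×20.8×(201−276) = -1520 J.
Q = 0 for an adiabatic process, so W = −ΔU = 1520 J.

1520 J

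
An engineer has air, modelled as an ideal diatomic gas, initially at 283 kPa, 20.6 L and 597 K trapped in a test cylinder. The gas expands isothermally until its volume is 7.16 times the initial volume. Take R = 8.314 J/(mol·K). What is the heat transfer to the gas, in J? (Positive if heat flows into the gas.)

n = P₁V₁/(RT₁) = 283×20.6/(8.314×597) = 1.17 mol.
Isothermal: T stays 597 K; PV = const ⇒ V₂ = 147 L, P₂ = 39.5 kPa.
ΔU = 0 (ideal gas, T constant).
W = nRT ln(V₂/V₁) = 1.17×8.314×597×ln(7.16) = 11500 J.
Q = ΔU + W = 11500 J.

11500 J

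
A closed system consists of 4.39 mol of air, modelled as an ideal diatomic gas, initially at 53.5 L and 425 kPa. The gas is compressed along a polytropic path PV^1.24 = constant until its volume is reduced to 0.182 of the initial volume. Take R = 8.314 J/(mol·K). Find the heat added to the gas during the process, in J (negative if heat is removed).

T₁ = P₁V₁/(nR) = 425×53.5/(4.39×8.314) = 623 K.
Polytropic n=1.24: T₂ = T₁(V₁/V₂)^(n−1) = 623×(5.49)^0.24 = 938 K; P₂ = P₁(V₁/V₂)^n = 3510 kPa.
W = (P₁V₁−P₂V₂)/(n−1) = (425×53.5−3510×9.74)/0.24 = -47900 J.
ΔU = nCvΔT = 4.39×20.8×(938−623) = 28700 J.
Q = ΔU + W = -19100 J.

-19100 J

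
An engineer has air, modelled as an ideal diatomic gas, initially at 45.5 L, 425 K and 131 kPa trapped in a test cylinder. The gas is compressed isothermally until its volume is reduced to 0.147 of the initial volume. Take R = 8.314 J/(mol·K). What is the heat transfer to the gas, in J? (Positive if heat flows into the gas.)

n = P₁V₁/(RT₁) = 131×45.5/(8.314×425) = 1.69 mol.
Isothermal: T stays 425 K; PV = const ⇒ V₂ = 6.69 L, P₂ = 891 kPa.
ΔU = 0 (ideal gas, T constant).
W = nRT ln(V₂/V₁) = 1.69×8.314×425×ln(0.147) = -11400 J.
Q = ΔU + W = -11400 J.

-11400 J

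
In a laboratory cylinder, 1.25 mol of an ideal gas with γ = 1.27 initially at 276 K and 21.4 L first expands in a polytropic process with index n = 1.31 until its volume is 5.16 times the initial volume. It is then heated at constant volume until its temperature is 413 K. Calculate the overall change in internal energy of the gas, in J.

5270 J

P₁ = nRT₁/V₁ = 1.25×8.314×276/21.4 = 134 kPa.
Step 1 — Polytropic n=1.31: T₂ = T₁(V₁/V₂)^(n−1) = 276×(0.194)^0.31 = 166 K; P₂ = P₁(V₁/V₂)^n = 15.6 kPa.
W = (P₁V₁−P₂V₂)/(n−1) = (134×21.4−15.6×110)/0.31 = 3690 J.
ΔU = nCvΔT = 1.25×30.8×(166−276) = -4240 J.
Q = ΔU + W = -547 J.
State after step 1: P = 15.6 kPa, V = 110 L, T = 166 K.
Step 2 — Isochoric: V stays 110 L; P/T = const ⇒ T₂ = 413 K, P₂ = 38.9 kPa.
W = 0 (no volume change).
ΔU = nCvΔT = 1.25×30.8×(413−166) = 9510 J.
Q = ΔU = 9510 J.
Net over both steps: W = 3690 J, Q = 8960 J, ΔU = 5270 J.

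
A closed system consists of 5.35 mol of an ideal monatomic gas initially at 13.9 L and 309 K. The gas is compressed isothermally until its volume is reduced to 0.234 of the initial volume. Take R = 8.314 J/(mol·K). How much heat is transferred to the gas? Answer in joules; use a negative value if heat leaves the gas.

-20000 J

P₁ = nRT₁/V₁ = 5.35×8.314×309/13.9 = 989 kPa.
Isothermal: T stays 309 K; PV = const ⇒ V₂ = 3.25 L, P₂ = 4230 kPa.
ΔU = 0 (ideal gas, T constant).
W = nRT ln(V₂/V₁) = 5.35×8.314×309×ln(0.234) = -20000 J.
Q = ΔU + W = -20000 J.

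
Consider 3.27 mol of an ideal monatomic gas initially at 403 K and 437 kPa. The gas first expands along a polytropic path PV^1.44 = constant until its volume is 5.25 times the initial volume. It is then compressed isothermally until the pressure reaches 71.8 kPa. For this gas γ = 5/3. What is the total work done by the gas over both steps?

V₁ = nRT₁/P₁ = 3.27×8.314×403/437 = 25.1 L.
Step 1 — Polytropic n=1.44: T₂ = T₁(V₁/V₂)^(n−1) = 403×(0.190)^0.44 = 194 K; P₂ = P₁(V₁/V₂)^n = 40.1 kPa.
W = (P₁V₁−P₂V₂)/(n−1) = (437×25.1−40.1×132)/0.44 = 12900 J.
ΔU = nCvΔT = 3.27×12.5×(194−403) = -8510 J.
Q = ΔU + W = 4380 J.
State after step 1: P = 40.1 kPa, V = 132 L, T = 194 K.
Step 2 — Isothermal: T stays 194 K; PV = const ⇒ V₂ = 73.6 L, P₂ = 71.8 kPa.
ΔU = 0 (ideal gas, T constant).
W = nRT ln(V₂/V₁) = 3.27×8.314×194×ln(0.559) = -3070 J.
Q = ΔU + W = -3070 J.
Net over both steps: W = 9820 J, Q = 1310 J, ΔU = -8510 J.

9820 J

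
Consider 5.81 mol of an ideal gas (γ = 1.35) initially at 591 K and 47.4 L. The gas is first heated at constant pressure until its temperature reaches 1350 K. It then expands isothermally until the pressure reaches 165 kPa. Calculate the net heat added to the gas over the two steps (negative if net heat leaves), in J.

P₁ = nRT₁/V₁ = 5.81×8.314×591/47.4 = 602 kPa.
Step 1 — Isobaric: P stays 602 kPa; V/T = const ⇒ T₂ = 1350 K, V₂ = 108 L.
W = PΔV = 602×(108−47.4) kPa·L = 36700 J.
ΔU = nCvΔT = 5.81×23.8×(1350−591) = 105000 J.
Q = ΔU + W = nCpΔT = 141000 J.
State after step 1: P = 602 kPa, V = 108 L, T = 1350 K.
Step 2 — Isothermal: T stays 1350 K; PV = const ⇒ V₂ = 395 L, P₂ = 165 kPa.
ΔU = 0 (ideal gas, T constant).
W = nRT ln(V₂/V₁) = 5.81×8.314×1350×ln(3.65) = 84400 J.
Q = ΔU + W = 84400 J.
Net over both steps: W = 121000 J, Q = 226000 J, ΔU = 105000 J.

226000 J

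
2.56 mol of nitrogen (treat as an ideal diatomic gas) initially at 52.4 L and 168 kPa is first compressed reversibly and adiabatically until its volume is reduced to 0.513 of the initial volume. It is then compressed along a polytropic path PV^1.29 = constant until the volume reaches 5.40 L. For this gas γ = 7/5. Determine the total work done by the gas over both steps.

T₁ = P₁V₁/(nR) = 168×52.4/(2.56×8.314) = 414 K.
Step 1 — Adiabatic: TV^(γ−1) = const ⇒ T₂ = 414×(1.95)^0.400 = 540 K; PV^γ = const ⇒ P₂ = 428 kPa.
ΔU = nCvΔT = 2.56×20.8×(540−414) = 6740 J.
Q = 0 for an adiabatic process, so W = −ΔU = -6740 J.
State after step 1: P = 428 kPa, V = 26.9 L, T = 540 K.
Step 2 — Polytropic n=1.29: T₂ = T₁(V₁/V₂)^(n−1) = 540×(4.98)^0.29 = 860 K; P₂ = P₁(V₁/V₂)^n = 3390 kPa.
W = (P₁V₁−P₂V₂)/(n−1) = (428×26.9−3390×5.40)/0.29 = -23500 J.
ΔU = nCvΔT = 2.56×20.8×(860−540) = 17000 J.
Q = ΔU + W = -6460 J.
Net over both steps: W = -30200 J, Q = -6460 J, ΔU = 23800 J.

-30200 J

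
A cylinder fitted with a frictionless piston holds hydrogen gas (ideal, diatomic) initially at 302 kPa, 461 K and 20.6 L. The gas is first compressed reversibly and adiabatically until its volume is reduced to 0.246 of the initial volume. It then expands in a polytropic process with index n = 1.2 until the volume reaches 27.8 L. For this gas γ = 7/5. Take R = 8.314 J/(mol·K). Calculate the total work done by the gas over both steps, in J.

4030 J

n = P₁V₁/(RT₁) = 302×20.6/(8.314×461) = 1.62 mol.
Step 1 — Adiabatic: TV^(γ−1) = const ⇒ T₂ = 461×(4.07)^0.400 = 808 K; PV^γ = const ⇒ P₂ = 2150 kPa.
ΔU = nCvΔT = 1.62×20.8×(808−461) = 11700 J.
Q = 0 for an adiabatic process, so W = −ΔU = -11700 J.
State after step 1: P = 2150 kPa, V = 5.07 L, T = 808 K.
Step 2 — Polytropic n=1.2: T₂ = T₁(V₁/V₂)^(n−1) = 808×(0.182)^0.20 = 575 K; P₂ = P₁(V₁/V₂)^n = 279 kPa.
W = (P₁V₁−P₂V₂)/(n−1) = (2150×5.07−279×27.8)/0.20 = 15700 J.
ΔU = nCvΔT = 1.62×20.8×(575−808) = -7860 J.
Q = ΔU + W = 7860 J.
Net over both steps: W = 4030 J, Q = 7860 J, ΔU = 3840 J.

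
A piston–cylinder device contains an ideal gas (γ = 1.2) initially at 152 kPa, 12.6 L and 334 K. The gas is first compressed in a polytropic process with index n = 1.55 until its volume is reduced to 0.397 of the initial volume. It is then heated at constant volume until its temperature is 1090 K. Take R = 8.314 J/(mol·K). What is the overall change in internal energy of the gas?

n = P₁V₁/(RT₁) = 152×12.6/(8.314×334) = 0.690 mol.
Step 1 — Polytropic n=1.55: T₂ = T₁(V₁/V₂)^(n−1) = 334×(2.52)^0.55 = 555 K; P₂ = P₁(V₁/V₂)^n = 636 kPa.
W = (P₁V₁−P₂V₂)/(n−1) = (152×12.6−636×5.00)/0.55 = -2310 J.
ΔU = nCvΔT = 0.690×41.6×(555−334) = 6340 J.
Q = ΔU + W = 4030 J.
State after step 1: P = 636 kPa, V = 5.00 L, T = 555 K.
Step 2 — Isochoric: V stays 5.00 L; P/T = const ⇒ T₂ = 1090 K, P₂ = 1250 kPa.
W = 0 (no volume change).
ΔU = nCvΔT = 0.690×41.6×(1090−555) = 15300 J.
Q = ΔU = 15300 J.
Net over both steps: W = -2310 J, Q = 19400 J, ΔU = 21700 J.

21700 J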